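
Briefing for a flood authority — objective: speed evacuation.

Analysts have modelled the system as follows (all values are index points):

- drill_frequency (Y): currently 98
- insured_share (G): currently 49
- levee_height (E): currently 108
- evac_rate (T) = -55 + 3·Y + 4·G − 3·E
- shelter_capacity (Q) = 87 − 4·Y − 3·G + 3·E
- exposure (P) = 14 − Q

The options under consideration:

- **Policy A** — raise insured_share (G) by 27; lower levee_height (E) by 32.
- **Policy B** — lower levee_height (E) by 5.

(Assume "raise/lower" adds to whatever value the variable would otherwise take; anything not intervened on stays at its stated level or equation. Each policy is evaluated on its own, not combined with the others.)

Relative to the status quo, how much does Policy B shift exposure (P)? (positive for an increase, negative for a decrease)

Baseline:
  Y = 98
  G = 49
  E = 108
  Q = 87 − 4·98 − 3·49 + 3·108 = -128
  P = 14 − (-128) = 142
Policy B (E − 5):
  Y = 98
  G = 49
  E = 108 − 5 = 103
  Q = 87 − 4·98 − 3·49 + 3·103 = -143
  P = 14 − (-143) = 157
Change in P: 157 − 142 = 15

15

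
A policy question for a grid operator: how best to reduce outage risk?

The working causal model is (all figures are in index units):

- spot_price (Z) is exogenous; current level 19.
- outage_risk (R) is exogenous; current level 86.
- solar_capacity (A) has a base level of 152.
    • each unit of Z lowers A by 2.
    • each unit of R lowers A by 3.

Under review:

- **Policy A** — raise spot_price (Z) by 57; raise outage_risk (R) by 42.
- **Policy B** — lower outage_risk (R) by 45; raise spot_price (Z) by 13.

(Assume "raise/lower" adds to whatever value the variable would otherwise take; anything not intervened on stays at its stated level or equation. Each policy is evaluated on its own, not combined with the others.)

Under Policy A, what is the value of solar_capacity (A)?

-384

Policy A (Z + 57, R + 42):
  Z = 19 + 57 = 76
  R = 86 + 42 = 128
  A = 152 − 2·76 − 3·128 = -384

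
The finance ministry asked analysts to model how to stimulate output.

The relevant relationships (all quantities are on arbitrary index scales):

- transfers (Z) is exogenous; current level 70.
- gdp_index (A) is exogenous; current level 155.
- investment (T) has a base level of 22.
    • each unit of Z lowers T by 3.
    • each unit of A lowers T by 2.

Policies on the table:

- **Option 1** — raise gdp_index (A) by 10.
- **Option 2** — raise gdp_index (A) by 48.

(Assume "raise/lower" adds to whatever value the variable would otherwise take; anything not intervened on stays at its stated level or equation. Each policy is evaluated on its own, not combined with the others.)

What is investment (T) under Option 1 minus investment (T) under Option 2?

Option 1 (A + 10):
  Z = 70
  A = 155 + 10 = 165
  T = 22 − 3·70 − 2·165 = -518
Option 2 (A + 48):
  Z = 70
  A = 155 + 48 = 203
  T = 22 − 3·70 − 2·203 = -594
T: -518 − (-594) = 76

76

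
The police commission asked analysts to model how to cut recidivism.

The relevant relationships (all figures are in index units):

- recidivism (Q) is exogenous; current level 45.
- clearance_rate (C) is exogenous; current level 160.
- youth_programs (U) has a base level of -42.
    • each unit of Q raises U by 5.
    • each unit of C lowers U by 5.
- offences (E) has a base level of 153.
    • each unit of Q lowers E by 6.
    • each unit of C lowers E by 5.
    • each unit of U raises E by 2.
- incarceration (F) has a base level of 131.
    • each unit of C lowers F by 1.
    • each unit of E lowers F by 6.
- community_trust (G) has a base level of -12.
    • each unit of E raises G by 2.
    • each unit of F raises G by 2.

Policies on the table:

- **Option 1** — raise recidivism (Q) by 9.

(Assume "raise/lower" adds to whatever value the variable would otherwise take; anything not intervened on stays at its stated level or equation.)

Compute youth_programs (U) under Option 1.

Option 1 (Q + 9):
  Q = 45 + 9 = 54
  C = 160
  U = -42 + 5·54 − 5·160 = -572

-572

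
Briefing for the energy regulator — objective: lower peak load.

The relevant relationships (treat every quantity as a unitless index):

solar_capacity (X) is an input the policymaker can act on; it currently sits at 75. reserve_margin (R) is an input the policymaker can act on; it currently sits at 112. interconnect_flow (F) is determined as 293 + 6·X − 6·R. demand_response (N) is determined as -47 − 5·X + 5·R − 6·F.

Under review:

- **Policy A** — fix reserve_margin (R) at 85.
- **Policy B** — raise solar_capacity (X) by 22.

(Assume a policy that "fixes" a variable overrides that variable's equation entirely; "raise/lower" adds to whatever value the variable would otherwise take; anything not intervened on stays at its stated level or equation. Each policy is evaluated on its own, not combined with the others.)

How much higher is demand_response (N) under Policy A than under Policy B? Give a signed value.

-205

Policy A (R := 85):
  X = 75
  R = 85
  F = 293 + 6·75 − 6·85 = 233
  N = -47 − 5·75 + 5·85 − 6·233 = -1395
Policy B (X + 22):
  X = 75 + 22 = 97
  R = 112
  F = 293 + 6·97 − 6·112 = 203
  N = -47 − 5·97 + 5·112 − 6·203 = -1190
N: -1395 − (-1190) = -205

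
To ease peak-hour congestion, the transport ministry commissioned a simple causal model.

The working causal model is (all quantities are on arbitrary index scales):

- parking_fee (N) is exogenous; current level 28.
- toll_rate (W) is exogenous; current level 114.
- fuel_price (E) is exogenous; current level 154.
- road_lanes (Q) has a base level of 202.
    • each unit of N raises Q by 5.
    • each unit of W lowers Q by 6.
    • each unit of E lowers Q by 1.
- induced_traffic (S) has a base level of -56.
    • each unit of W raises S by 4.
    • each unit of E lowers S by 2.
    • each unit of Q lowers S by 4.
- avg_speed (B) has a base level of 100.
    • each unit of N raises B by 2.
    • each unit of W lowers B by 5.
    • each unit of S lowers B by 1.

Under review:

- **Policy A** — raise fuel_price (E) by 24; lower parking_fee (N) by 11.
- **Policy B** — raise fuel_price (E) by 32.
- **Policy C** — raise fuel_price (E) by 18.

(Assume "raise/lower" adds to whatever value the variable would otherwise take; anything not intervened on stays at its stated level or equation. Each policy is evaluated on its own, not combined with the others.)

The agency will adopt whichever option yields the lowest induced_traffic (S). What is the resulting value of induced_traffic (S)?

2112

Policy A (E + 24, N − 11):
  N = 28 − 11 = 17
  W = 114
  E = 154 + 24 = 178
  Q = 202 + 5·17 − 6·114 − 178 = -575
  S = -56 + 4·114 − 2·178 − 4·(-575) = 2344
Policy B (E + 32):
  N = 28
  W = 114
  E = 154 + 32 = 186
  Q = 202 + 5·28 − 6·114 − 186 = -528
  S = -56 + 4·114 − 2·186 − 4·(-528) = 2140
Policy C (E + 18):
  N = 28
  W = 114
  E = 154 + 18 = 172
  Q = 202 + 5·28 − 6·114 − 172 = -514
  S = -56 + 4·114 − 2·172 − 4·(-514) = 2112
Comparing — Policy A: S=2344, Policy B: S=2140, Policy C: S=2112. Lowest is 2112 (Policy C).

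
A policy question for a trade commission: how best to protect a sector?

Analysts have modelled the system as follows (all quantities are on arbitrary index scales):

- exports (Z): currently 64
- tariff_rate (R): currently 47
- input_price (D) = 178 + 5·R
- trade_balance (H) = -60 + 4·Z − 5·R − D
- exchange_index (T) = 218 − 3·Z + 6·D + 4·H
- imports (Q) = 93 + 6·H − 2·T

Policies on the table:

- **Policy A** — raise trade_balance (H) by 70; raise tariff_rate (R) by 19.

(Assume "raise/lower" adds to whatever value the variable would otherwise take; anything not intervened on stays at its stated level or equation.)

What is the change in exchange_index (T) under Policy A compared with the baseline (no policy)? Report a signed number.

90

Baseline:
  Z = 64
  R = 47
  D = 178 + 5·47 = 413
  H = -60 + 4·64 − 5·47 − 413 = -452
  T = 218 − 3·64 + 6·413 + 4·(-452) = 696
Policy A (H + 70, R + 19):
  Z = 64
  R = 47 + 19 = 66
  D = 178 + 5·66 = 508
  H = -60 + 4·64 − 5·66 − 508 (+70 from intervention) = -572
  T = 218 − 3·64 + 6·508 + 4·(-572) = 786
Change in T: 786 − 696 = 90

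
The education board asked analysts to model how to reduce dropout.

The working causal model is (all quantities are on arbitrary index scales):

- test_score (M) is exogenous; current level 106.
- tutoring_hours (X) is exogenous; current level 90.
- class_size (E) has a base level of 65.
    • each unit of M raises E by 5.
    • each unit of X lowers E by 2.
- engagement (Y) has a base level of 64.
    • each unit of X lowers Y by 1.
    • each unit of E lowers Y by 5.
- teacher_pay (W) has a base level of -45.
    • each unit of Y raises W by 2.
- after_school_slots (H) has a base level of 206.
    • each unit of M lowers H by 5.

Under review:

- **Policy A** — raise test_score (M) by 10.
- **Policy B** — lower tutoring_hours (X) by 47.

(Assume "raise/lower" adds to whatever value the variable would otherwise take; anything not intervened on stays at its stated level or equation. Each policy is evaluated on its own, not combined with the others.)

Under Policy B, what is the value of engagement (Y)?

Policy B (X − 47):
  M = 106
  X = 90 − 47 = 43
  E = 65 + 5·106 − 2·43 = 509
  Y = 64 − 43 − 5·509 = -2524

-2524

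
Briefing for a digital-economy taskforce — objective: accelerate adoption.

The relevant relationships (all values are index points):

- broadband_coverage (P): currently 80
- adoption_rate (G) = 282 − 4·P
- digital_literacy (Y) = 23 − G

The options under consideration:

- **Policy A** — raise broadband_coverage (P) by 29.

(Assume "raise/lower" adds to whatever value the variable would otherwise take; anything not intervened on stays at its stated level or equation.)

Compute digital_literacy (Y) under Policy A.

Policy A (P + 29):
  P = 80 + 29 = 109
  G = 282 − 4·109 = -154
  Y = 23 − (-154) = 177

177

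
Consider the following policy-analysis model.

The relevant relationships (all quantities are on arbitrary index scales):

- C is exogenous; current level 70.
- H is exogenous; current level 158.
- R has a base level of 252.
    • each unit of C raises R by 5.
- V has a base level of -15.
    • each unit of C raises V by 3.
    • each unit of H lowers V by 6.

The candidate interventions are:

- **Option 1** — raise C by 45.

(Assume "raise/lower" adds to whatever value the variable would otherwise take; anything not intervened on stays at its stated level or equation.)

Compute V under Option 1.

-618

Option 1 (C + 45):
  C = 70 + 45 = 115
  H = 158
  V = -15 + 3·115 − 6·158 = -618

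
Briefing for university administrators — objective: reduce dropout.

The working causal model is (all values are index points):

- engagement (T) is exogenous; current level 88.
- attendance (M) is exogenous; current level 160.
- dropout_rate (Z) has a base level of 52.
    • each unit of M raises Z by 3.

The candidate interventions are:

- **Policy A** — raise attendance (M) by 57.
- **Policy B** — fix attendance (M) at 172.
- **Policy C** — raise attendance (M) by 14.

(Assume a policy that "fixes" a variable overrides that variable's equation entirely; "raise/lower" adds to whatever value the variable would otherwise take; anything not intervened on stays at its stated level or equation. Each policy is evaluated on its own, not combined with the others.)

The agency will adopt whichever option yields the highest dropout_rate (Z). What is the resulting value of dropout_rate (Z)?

Policy A (M + 57):
  M = 160 + 57 = 217
  Z = 52 + 3·217 = 703
Policy B (M := 172):
  M = 172
  Z = 52 + 3·172 = 568
Policy C (M + 14):
  M = 160 + 14 = 174
  Z = 52 + 3·174 = 574
Comparing — Policy A: Z=703, Policy B: Z=568, Policy C: Z=574. Highest is 703 (Policy A).

703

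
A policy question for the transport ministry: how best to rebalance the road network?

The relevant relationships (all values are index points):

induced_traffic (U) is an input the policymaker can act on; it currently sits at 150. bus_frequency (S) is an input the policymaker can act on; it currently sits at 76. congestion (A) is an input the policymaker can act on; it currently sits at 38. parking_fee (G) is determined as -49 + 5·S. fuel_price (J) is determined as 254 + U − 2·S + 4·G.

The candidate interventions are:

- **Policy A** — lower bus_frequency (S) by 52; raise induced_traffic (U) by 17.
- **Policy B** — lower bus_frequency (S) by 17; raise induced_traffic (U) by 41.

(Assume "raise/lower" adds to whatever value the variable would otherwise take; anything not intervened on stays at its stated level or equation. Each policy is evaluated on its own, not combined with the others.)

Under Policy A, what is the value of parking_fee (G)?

Policy A (S − 52, U + 17):
  S = 76 − 52 = 24
  G = -49 + 5·24 = 71

71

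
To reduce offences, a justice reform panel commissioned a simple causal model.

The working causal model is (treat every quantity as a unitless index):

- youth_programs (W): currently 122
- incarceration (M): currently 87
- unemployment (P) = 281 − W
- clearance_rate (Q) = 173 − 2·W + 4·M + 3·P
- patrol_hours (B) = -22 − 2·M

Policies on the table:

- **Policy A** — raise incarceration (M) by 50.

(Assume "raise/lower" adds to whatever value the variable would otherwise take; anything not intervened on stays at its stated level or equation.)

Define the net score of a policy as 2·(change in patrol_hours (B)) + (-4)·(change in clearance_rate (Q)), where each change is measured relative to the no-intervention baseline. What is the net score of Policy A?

Baseline:
  W = 122
  M = 87
  P = 281 − 122 = 159
  Q = 173 − 2·122 + 4·87 + 3·159 = 754
  B = -22 − 2·87 = -196
Policy A (M + 50):
  W = 122
  M = 87 + 50 = 137
  P = 281 − 122 = 159
  Q = 173 − 2·122 + 4·137 + 3·159 = 954
  B = -22 − 2·137 = -296
ΔB = -296 − (-196) = -100; ΔQ = 954 − 754 = 200
Score = 2·(-100) + (-4)·200 = -1000

-1000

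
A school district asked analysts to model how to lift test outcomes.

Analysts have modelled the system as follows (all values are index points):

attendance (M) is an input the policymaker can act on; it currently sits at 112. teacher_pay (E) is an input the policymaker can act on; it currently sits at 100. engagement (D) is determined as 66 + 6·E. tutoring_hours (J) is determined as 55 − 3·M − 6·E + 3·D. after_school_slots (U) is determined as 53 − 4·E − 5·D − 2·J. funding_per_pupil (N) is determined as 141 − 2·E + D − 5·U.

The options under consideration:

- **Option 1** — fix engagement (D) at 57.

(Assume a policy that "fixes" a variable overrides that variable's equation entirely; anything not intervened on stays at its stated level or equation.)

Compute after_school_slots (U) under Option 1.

788

Option 1 (D := 57):
  M = 112
  E = 100
  D = 57
  J = 55 − 3·112 − 6·100 + 3·57 = -710
  U = 53 − 4·100 − 5·57 − 2·(-710) = 788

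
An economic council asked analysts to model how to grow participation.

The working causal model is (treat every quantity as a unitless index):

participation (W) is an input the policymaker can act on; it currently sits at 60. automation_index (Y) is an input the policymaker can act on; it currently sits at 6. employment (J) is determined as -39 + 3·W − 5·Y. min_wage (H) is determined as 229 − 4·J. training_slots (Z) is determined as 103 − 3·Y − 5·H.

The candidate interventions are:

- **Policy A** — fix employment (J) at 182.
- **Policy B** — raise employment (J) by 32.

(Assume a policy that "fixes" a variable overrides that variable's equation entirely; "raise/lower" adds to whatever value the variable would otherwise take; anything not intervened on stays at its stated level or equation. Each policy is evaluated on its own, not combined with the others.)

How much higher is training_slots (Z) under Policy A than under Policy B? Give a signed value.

Policy A (J := 182):
  W = 60
  Y = 6
  J = 182
  H = 229 − 4·182 = -499
  Z = 103 − 3·6 − 5·(-499) = 2580
Policy B (J + 32):
  W = 60
  Y = 6
  J = -39 + 3·60 − 5·6 (+32 from intervention) = 143
  H = 229 − 4·143 = -343
  Z = 103 − 3·6 − 5·(-343) = 1800
Z: 2580 − 1800 = 780

780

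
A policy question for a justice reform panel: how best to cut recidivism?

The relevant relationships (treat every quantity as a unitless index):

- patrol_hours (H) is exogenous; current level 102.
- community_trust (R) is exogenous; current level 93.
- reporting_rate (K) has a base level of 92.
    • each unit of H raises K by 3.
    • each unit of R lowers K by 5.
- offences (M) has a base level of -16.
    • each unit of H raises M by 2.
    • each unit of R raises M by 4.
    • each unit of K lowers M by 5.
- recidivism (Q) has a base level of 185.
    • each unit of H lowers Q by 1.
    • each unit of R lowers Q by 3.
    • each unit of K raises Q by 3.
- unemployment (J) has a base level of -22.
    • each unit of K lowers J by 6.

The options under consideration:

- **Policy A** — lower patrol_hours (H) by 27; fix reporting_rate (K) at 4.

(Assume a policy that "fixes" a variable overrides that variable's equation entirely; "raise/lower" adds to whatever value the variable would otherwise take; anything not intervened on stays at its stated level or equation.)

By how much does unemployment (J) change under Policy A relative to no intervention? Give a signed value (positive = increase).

Baseline:
  H = 102
  R = 93
  K = 92 + 3·102 − 5·93 = -67
  J = -22 − 6·(-67) = 380
Policy A (H − 27, K := 4):
  H = 102 − 27 = 75
  R = 93
  K = 4
  J = -22 − 6·4 = -46
Change in J: -46 − 380 = -426

-426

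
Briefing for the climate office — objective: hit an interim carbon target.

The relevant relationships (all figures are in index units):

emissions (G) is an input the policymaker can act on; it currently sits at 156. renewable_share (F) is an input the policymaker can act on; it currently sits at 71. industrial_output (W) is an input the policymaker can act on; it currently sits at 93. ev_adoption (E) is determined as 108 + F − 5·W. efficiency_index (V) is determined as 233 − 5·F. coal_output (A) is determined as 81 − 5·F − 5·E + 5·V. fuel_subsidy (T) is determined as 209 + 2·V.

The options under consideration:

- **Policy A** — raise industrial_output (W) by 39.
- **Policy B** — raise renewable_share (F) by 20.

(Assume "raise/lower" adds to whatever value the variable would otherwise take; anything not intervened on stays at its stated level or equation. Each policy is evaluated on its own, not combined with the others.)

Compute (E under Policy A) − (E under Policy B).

Policy A (W + 39):
  F = 71
  W = 93 + 39 = 132
  E = 108 + 71 − 5·132 = -481
Policy B (F + 20):
  F = 71 + 20 = 91
  W = 93
  E = 108 + 91 − 5·93 = -266
E: -481 − (-266) = -215

-215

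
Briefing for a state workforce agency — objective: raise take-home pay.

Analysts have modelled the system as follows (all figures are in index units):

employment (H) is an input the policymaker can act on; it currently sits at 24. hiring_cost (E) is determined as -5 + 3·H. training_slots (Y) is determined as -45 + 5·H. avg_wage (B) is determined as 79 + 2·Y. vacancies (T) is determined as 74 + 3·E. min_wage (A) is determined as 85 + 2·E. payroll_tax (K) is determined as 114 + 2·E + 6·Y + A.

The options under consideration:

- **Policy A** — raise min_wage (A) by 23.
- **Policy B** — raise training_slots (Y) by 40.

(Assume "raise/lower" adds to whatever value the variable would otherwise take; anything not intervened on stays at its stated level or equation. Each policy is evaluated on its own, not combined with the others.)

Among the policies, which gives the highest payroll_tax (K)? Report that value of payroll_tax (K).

Policy A (A + 23):
  H = 24
  E = -5 + 3·24 = 67
  Y = -45 + 5·24 = 75
  A = 85 + 2·67 (+23 from intervention) = 242
  K = 114 + 2·67 + 6·75 + 242 = 940
Policy B (Y + 40):
  H = 24
  E = -5 + 3·24 = 67
  Y = -45 + 5·24 (+40 from intervention) = 115
  A = 85 + 2·67 = 219
  K = 114 + 2·67 + 6·115 + 219 = 1157
Comparing — Policy A: K=940, Policy B: K=1157. Highest is 1157 (Policy B).

1157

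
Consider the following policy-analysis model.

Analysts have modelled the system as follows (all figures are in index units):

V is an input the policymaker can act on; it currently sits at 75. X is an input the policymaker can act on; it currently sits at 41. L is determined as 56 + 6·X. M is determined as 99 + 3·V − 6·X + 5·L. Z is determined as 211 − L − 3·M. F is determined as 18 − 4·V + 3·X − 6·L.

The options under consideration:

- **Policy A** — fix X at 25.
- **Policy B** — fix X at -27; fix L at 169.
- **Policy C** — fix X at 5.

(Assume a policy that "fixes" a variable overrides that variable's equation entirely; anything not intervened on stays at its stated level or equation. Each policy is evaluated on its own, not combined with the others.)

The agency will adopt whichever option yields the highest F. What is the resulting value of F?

-783

Policy A (X := 25):
  V = 75
  X = 25
  L = 56 + 6·25 = 206
  F = 18 − 4·75 + 3·25 − 6·206 = -1443
Policy B (X := -27, L := 169):
  V = 75
  X = -27
  L = 169
  F = 18 − 4·75 + 3·(-27) − 6·169 = -1377
Policy C (X := 5):
  V = 75
  X = 5
  L = 56 + 6·5 = 86
  F = 18 − 4·75 + 3·5 − 6·86 = -783
Comparing — Policy A: F=-1443, Policy B: F=-1377, Policy C: F=-783. Highest is -783 (Policy C).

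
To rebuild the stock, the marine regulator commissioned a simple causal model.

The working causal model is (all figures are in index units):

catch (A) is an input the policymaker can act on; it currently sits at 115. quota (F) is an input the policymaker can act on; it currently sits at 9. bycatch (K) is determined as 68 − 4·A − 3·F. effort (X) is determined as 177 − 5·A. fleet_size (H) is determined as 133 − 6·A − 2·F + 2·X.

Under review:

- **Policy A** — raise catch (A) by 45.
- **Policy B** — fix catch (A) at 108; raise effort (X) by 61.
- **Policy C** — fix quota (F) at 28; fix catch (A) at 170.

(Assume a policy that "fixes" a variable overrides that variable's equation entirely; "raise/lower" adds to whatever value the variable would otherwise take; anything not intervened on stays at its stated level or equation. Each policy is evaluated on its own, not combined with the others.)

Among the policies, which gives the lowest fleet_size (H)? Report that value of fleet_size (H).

Policy A (A + 45):
  A = 115 + 45 = 160
  F = 9
  X = 177 − 5·160 = -623
  H = 133 − 6·160 − 2·9 + 2·(-623) = -2091
Policy B (A := 108, X + 61):
  A = 108
  F = 9
  X = 177 − 5·108 (+61 from intervention) = -302
  H = 133 − 6·108 − 2·9 + 2·(-302) = -1137
Policy C (F := 28, A := 170):
  A = 170
  F = 28
  X = 177 − 5·170 = -673
  H = 133 − 6·170 − 2·28 + 2·(-673) = -2289
Comparing — Policy A: H=-2091, Policy B: H=-1137, Policy C: H=-2289. Lowest is -2289 (Policy C).

-2289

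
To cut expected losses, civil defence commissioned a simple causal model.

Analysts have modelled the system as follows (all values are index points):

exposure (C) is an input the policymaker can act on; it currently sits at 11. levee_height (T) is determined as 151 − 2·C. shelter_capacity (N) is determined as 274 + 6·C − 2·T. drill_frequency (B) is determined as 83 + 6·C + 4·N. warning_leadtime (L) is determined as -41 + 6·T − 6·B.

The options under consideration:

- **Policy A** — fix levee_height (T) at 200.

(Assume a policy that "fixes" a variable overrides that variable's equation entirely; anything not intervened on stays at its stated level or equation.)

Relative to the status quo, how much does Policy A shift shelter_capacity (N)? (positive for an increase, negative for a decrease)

-142

Baseline:
  C = 11
  T = 151 − 2·11 = 129
  N = 274 + 6·11 − 2·129 = 82
Policy A (T := 200):
  C = 11
  T = 200
  N = 274 + 6·11 − 2·200 = -60
Change in N: -60 − 82 = -142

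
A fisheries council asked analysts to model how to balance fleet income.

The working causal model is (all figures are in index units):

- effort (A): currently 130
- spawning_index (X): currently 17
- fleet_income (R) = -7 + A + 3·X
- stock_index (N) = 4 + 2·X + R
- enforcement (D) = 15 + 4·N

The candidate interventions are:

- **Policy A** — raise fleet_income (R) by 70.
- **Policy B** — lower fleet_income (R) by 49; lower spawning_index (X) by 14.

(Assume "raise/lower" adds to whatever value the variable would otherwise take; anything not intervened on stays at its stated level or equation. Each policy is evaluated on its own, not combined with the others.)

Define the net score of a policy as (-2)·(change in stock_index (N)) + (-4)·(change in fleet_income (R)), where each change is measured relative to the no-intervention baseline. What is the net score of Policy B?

Baseline:
  A = 130
  X = 17
  R = -7 + 130 + 3·17 = 174
  N = 4 + 2·17 + 174 = 212
Policy B (R − 49, X − 14):
  A = 130
  X = 17 − 14 = 3
  R = -7 + 130 + 3·3 (−49 from intervention) = 83
  N = 4 + 2·3 + 83 = 93
ΔN = 93 − 212 = -119; ΔR = 83 − 174 = -91
Score = (-2)·(-119) + (-4)·(-91) = 602

602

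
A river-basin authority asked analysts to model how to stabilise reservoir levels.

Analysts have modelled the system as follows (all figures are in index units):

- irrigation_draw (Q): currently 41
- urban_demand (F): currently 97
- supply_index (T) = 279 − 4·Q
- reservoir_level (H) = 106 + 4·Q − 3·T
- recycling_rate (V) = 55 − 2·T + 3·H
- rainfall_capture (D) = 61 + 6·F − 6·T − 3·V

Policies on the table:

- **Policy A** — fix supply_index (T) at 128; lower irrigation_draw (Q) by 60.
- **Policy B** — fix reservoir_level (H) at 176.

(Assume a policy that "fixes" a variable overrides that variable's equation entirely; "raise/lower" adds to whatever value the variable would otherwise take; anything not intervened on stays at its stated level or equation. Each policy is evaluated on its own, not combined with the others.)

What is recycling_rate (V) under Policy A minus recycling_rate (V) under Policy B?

-1616

Policy A (T := 128, Q − 60):
  Q = 41 − 60 = -19
  T = 128
  H = 106 + 4·(-19) − 3·128 = -354
  V = 55 − 2·128 + 3·(-354) = -1263
Policy B (H := 176):
  Q = 41
  T = 279 − 4·41 = 115
  H = 176
  V = 55 − 2·115 + 3·176 = 353
V: -1263 − 353 = -1616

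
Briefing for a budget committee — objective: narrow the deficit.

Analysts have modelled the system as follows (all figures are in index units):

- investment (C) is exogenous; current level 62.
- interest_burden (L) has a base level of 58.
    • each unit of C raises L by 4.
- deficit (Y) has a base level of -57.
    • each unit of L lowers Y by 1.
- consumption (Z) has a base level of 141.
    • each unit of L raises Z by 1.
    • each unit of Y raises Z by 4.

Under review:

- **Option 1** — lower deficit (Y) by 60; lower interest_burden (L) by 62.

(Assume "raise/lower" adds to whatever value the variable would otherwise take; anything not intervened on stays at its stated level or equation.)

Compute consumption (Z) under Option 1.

Option 1 (Y − 60, L − 62):
  C = 62
  L = 58 + 4·62 (−62 from intervention) = 244
  Y = -57 − 244 (−60 from intervention) = -361
  Z = 141 + 244 + 4·(-361) = -1059

-1059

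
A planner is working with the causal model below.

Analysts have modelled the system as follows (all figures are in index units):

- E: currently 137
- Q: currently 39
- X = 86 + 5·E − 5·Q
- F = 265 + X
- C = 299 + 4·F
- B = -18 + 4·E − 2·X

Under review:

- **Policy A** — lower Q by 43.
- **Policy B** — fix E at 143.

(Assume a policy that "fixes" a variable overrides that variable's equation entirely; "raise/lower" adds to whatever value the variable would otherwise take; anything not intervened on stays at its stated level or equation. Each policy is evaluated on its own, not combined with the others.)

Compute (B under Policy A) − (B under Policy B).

-394

Policy A (Q − 43):
  E = 137
  Q = 39 − 43 = -4
  X = 86 + 5·137 − 5·(-4) = 791
  B = -18 + 4·137 − 2·791 = -1052
Policy B (E := 143):
  E = 143
  Q = 39
  X = 86 + 5·143 − 5·39 = 606
  B = -18 + 4·143 − 2·606 = -658
B: -1052 − (-658) = -394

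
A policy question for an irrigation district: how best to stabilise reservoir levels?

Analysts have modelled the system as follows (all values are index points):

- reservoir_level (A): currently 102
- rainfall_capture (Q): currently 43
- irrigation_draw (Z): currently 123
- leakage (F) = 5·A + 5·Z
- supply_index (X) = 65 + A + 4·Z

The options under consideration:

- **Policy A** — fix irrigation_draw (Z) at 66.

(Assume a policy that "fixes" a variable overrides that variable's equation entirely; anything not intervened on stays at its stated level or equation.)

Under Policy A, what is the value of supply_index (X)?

Policy A (Z := 66):
  A = 102
  Z = 66
  X = 65 + 102 + 4·66 = 431

431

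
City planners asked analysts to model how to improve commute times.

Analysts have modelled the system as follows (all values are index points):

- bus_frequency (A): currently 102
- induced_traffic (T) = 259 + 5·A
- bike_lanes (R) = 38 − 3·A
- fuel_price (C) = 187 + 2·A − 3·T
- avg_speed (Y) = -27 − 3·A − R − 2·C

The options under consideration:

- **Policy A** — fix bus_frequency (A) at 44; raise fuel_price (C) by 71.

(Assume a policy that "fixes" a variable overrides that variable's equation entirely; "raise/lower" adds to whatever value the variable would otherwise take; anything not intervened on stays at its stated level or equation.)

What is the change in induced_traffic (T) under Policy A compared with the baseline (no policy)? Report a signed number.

-290

Baseline:
  A = 102
  T = 259 + 5·102 = 769
Policy A (A := 44, C + 71):
  A = 44
  T = 259 + 5·44 = 479
Change in T: 479 − 769 = -290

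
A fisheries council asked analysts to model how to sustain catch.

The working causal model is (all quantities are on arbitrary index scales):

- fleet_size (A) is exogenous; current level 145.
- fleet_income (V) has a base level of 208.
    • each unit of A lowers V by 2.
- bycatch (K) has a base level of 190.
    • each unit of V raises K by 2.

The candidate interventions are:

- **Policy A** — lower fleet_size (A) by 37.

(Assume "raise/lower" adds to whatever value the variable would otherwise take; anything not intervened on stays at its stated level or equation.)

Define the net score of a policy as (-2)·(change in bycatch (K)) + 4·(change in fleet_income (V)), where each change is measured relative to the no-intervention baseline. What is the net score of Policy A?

Baseline:
  A = 145
  V = 208 − 2·145 = -82
  K = 190 + 2·(-82) = 26
Policy A (A − 37):
  A = 145 − 37 = 108
  V = 208 − 2·108 = -8
  K = 190 + 2·(-8) = 174
ΔK = 174 − 26 = 148; ΔV = -8 − (-82) = 74
Score = (-2)·148 + 4·74 = 0

0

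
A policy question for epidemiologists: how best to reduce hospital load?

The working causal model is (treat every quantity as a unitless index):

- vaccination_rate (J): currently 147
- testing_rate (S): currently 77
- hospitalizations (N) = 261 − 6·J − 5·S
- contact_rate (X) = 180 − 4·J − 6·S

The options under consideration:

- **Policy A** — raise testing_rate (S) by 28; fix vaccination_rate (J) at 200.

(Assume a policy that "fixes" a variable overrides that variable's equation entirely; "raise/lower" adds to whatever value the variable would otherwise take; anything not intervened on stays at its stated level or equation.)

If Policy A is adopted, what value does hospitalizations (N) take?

-1464

Policy A (S + 28, J := 200):
  J = 200
  S = 77 + 28 = 105
  N = 261 − 6·200 − 5·105 = -1464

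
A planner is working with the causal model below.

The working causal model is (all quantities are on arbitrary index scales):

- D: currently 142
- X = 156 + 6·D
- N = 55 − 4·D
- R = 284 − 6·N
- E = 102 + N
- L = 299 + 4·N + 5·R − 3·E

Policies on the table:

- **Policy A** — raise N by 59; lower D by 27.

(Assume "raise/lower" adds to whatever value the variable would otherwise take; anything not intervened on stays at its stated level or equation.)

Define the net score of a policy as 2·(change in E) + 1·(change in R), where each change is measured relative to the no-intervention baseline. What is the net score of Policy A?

-668

Baseline:
  D = 142
  N = 55 − 4·142 = -513
  R = 284 − 6·(-513) = 3362
  E = 102 + (-513) = -411
Policy A (N + 59, D − 27):
  D = 142 − 27 = 115
  N = 55 − 4·115 (+59 from intervention) = -346
  R = 284 − 6·(-346) = 2360
  E = 102 + (-346) = -244
ΔE = -244 − (-411) = 167; ΔR = 2360 − 3362 = -1002
Score = 2·167 + 1·(-1002) = -668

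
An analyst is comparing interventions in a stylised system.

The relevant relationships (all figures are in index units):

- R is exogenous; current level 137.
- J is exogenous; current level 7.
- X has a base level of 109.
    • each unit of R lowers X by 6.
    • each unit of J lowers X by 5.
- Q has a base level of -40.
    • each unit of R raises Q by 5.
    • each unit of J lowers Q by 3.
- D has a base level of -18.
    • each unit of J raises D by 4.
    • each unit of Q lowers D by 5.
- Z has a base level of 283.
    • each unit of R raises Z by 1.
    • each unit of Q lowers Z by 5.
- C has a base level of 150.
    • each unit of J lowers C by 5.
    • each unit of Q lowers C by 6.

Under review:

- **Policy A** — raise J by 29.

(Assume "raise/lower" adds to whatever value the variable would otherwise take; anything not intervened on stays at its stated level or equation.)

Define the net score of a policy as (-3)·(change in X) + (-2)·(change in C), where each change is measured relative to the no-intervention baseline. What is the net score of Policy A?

-319

Baseline:
  R = 137
  J = 7
  X = 109 − 6·137 − 5·7 = -748
  Q = -40 + 5·137 − 3·7 = 624
  C = 150 − 5·7 − 6·624 = -3629
Policy A (J + 29):
  R = 137
  J = 7 + 29 = 36
  X = 109 − 6·137 − 5·36 = -893
  Q = -40 + 5·137 − 3·36 = 537
  C = 150 − 5·36 − 6·537 = -3252
ΔX = -893 − (-748) = -145; ΔC = -3252 − (-3629) = 377
Score = (-3)·(-145) + (-2)·377 = -319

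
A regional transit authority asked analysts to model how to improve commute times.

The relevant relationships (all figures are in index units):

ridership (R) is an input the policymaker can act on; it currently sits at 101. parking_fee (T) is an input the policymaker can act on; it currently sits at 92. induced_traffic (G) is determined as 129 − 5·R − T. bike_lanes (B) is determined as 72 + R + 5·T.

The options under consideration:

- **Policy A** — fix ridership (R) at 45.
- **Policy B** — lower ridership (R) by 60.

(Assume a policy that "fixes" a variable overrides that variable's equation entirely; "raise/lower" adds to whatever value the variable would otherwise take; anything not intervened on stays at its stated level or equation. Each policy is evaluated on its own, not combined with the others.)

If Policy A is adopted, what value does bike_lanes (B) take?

Policy A (R := 45):
  R = 45
  T = 92
  B = 72 + 45 + 5·92 = 577

577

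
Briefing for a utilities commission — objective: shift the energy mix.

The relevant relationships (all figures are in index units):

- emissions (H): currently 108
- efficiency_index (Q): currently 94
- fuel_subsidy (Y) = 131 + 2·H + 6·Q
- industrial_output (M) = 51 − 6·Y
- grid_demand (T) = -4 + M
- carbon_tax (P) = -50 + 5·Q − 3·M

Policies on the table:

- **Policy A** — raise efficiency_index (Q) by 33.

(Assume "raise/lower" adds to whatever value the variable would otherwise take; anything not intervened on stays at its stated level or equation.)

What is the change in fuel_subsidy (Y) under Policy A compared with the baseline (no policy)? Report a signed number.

Baseline:
  H = 108
  Q = 94
  Y = 131 + 2·108 + 6·94 = 911
Policy A (Q + 33):
  H = 108
  Q = 94 + 33 = 127
  Y = 131 + 2·108 + 6·127 = 1109
Change in Y: 1109 − 911 = 198

198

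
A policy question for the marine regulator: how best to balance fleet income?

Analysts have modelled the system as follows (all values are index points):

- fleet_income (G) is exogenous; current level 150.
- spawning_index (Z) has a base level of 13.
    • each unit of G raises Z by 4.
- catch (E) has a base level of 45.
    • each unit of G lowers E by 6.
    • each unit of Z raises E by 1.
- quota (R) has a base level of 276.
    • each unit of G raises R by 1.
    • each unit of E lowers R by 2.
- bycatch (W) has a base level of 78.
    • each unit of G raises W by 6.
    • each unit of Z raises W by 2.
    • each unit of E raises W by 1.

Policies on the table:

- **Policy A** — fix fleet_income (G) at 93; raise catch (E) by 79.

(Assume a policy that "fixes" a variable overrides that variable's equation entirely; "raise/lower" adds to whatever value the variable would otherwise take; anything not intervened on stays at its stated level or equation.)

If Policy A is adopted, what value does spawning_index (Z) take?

385

Policy A (G := 93, E + 79):
  G = 93
  Z = 13 + 4·93 = 385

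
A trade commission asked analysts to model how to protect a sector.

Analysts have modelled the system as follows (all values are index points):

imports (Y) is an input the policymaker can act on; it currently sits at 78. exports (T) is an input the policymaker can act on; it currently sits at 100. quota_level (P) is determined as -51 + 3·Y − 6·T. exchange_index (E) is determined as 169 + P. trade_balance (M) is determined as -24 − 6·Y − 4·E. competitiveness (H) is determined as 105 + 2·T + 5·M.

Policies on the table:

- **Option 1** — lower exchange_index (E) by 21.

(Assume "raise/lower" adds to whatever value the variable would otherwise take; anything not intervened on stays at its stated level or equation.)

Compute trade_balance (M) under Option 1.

Option 1 (E − 21):
  Y = 78
  T = 100
  P = -51 + 3·78 − 6·100 = -417
  E = 169 + (-417) (−21 from intervention) = -269
  M = -24 − 6·78 − 4·(-269) = 584

584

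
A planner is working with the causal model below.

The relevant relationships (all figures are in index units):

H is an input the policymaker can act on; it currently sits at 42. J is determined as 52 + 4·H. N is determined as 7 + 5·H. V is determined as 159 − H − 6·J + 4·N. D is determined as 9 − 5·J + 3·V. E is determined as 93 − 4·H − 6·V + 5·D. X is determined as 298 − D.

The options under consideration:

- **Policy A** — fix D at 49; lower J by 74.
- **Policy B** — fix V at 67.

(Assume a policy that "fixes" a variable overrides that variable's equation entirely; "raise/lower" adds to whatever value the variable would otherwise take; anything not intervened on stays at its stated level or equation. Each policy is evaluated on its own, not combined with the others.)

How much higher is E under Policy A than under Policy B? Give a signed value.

Policy A (D := 49, J − 74):
  H = 42
  J = 52 + 4·42 (−74 from intervention) = 146
  N = 7 + 5·42 = 217
  V = 159 − 42 − 6·146 + 4·217 = 109
  D = 49
  E = 93 − 4·42 − 6·109 + 5·49 = -484
Policy B (V := 67):
  H = 42
  J = 52 + 4·42 = 220
  N = 7 + 5·42 = 217
  V = 67
  D = 9 − 5·220 + 3·67 = -890
  E = 93 − 4·42 − 6·67 + 5·(-890) = -4927
E: -484 − (-4927) = 4443

4443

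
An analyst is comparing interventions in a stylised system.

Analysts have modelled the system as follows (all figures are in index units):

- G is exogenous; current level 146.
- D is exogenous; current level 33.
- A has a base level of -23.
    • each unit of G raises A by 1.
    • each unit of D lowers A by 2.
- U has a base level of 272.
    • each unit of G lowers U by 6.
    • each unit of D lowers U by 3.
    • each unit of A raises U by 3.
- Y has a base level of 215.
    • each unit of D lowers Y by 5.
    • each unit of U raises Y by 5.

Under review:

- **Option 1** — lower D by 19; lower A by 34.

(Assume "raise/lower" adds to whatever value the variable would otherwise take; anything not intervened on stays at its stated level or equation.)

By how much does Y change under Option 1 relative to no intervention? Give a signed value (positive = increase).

440

Baseline:
  G = 146
  D = 33
  A = -23 + 146 − 2·33 = 57
  U = 272 − 6·146 − 3·33 + 3·57 = -532
  Y = 215 − 5·33 + 5·(-532) = -2610
Option 1 (D − 19, A − 34):
  G = 146
  D = 33 − 19 = 14
  A = -23 + 146 − 2·14 (−34 from intervention) = 61
  U = 272 − 6·146 − 3·14 + 3·61 = -463
  Y = 215 − 5·14 + 5·(-463) = -2170
Change in Y: -2170 − (-2610) = 440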